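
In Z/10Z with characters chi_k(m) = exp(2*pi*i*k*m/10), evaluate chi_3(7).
chi_3(7) = zeta_10^21 = exp(I*pi/5)

Derivation: chi_3(7) = zeta_10^(3*7) = zeta_10^21. Since zeta_10^10 = 1, this equals zeta_10^1 = exp(2*pi*i*1/10) = exp(I*pi/5).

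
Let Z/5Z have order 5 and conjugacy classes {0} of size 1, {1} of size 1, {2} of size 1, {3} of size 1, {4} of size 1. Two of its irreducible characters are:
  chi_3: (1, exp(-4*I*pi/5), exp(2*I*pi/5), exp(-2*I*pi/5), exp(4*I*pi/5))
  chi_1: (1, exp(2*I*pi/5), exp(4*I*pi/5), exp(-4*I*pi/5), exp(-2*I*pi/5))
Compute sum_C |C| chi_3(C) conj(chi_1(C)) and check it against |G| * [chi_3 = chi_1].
Sum = 0; so <chi_3, chi_1> = 0 (distinct irreducibles are orthogonal).

Reasoning: Compute term by term over conjugacy classes (|C| * chi_3(C) * conj(chi_1(C))):
  1*(1)*conj(1) + 1*(exp(-4*I*pi/5))*conj(exp(2*I*pi/5)) + 1*(exp(2*I*pi/5))*conj(exp(4*I*pi/5)) + 1*(exp(-2*I*pi/5))*conj(exp(-4*I*pi/5)) + 1*(exp(4*I*pi/5))*conj(exp(-2*I*pi/5))
  = (1) + (exp(4*I*pi/5)) + (exp(-2*I*pi/5)) + (exp(2*I*pi/5)) + (exp(-4*I*pi/5))
  = 0.
(Exp terms are combined using exp(i*s)*conj(exp(i*t)) = exp(i*(s-t)), and sums of them are collapsed using the identity that for every m > 1 the m distinct m-th roots of unity sum to 0, e.g. 1 + exp(2*I*pi/3) + exp(-2*I*pi/3) = 0.)
Dividing by |G| = 5 gives 0/5 = 0, matching the row-orthogonality relation <chi_3, chi_1> = [chi_3 = chi_1].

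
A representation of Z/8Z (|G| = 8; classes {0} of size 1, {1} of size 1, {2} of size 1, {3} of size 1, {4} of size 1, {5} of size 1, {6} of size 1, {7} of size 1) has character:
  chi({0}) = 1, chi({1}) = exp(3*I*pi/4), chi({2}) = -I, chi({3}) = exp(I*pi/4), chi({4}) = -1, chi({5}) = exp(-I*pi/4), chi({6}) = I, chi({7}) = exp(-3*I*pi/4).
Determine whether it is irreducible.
Irreducible: <chi, chi> = 1.

Argument: <chi, chi> = (1/|G|) sum_C |C| * |chi(C)|^2 = (1/8)[1*|1|^2 + 1*|exp(3*I*pi/4)|^2 + 1*|-I|^2 + 1*|exp(I*pi/4)|^2 + 1*|-1|^2 + 1*|exp(-I*pi/4)|^2 + 1*|I|^2 + 1*|exp(-3*I*pi/4)|^2]
  = (1/8)[(1) + (1) + (1) + (1) + (1) + (1) + (1) + (1)] = 8/8 = 1.
(Exp terms are combined using exp(i*s)*conj(exp(i*t)) = exp(i*(s-t)), and sums of them are collapsed using the identity that for every m > 1 the m distinct m-th roots of unity sum to 0, e.g. 1 + exp(2*I*pi/3) + exp(-2*I*pi/3) = 0.)
A character is irreducible iff <chi, chi> = 1, so this representation is irreducible.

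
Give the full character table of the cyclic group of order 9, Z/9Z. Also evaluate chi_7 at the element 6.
Character table of Z/9Z (irreps indexed chi_0,...,chi_8 with chi_k(m) = zeta_9^(k*m), zeta_9 = exp(2*pi*i/9)):
  irrep \ class  {0} (size 1)  {1} (size 1)    {2} (size 1)    {3} (size 1)    {4} (size 1)    {5} (size 1)    {6} (size 1)    {7} (size 1)    {8} (size 1)  
  chi_0          1             1               1               1               1               1               1               1               1             
  chi_1          1             exp(2*I*pi/9)   exp(4*I*pi/9)   exp(2*I*pi/3)   exp(8*I*pi/9)   exp(-8*I*pi/9)  exp(-2*I*pi/3)  exp(-4*I*pi/9)  exp(-2*I*pi/9)
  chi_2          1             exp(4*I*pi/9)   exp(8*I*pi/9)   exp(-2*I*pi/3)  exp(-2*I*pi/9)  exp(2*I*pi/9)   exp(2*I*pi/3)   exp(-8*I*pi/9)  exp(-4*I*pi/9)
  chi_3          1             exp(2*I*pi/3)   exp(-2*I*pi/3)  1               exp(2*I*pi/3)   exp(-2*I*pi/3)  1               exp(2*I*pi/3)   exp(-2*I*pi/3)
  chi_4          1             exp(8*I*pi/9)   exp(-2*I*pi/9)  exp(2*I*pi/3)   exp(-4*I*pi/9)  exp(4*I*pi/9)   exp(-2*I*pi/3)  exp(2*I*pi/9)   exp(-8*I*pi/9)
  chi_5          1             exp(-8*I*pi/9)  exp(2*I*pi/9)   exp(-2*I*pi/3)  exp(4*I*pi/9)   exp(-4*I*pi/9)  exp(2*I*pi/3)   exp(-2*I*pi/9)  exp(8*I*pi/9) 
  chi_6          1             exp(-2*I*pi/3)  exp(2*I*pi/3)   1               exp(-2*I*pi/3)  exp(2*I*pi/3)   1               exp(-2*I*pi/3)  exp(2*I*pi/3) 
  chi_7          1             exp(-4*I*pi/9)  exp(-8*I*pi/9)  exp(2*I*pi/3)   exp(2*I*pi/9)   exp(-2*I*pi/9)  exp(-2*I*pi/3)  exp(8*I*pi/9)   exp(4*I*pi/9) 
  chi_8          1             exp(-2*I*pi/9)  exp(-4*I*pi/9)  exp(-2*I*pi/3)  exp(-8*I*pi/9)  exp(8*I*pi/9)   exp(2*I*pi/3)   exp(4*I*pi/9)   exp(2*I*pi/9) 

Spot check: chi_7(6) = zeta_9^(7*6) = zeta_9^42 = exp(-2*I*pi/3).

Derivation: Z/9Z is abelian, so all 9 irreducible complex representations are 1-dimensional. They are given by chi_k(m) = zeta_9^(k*m) for k = 0,...,8. Row orthogonality: sum_m chi_k(m) conj(chi_l(m)) = 9 * [k = l].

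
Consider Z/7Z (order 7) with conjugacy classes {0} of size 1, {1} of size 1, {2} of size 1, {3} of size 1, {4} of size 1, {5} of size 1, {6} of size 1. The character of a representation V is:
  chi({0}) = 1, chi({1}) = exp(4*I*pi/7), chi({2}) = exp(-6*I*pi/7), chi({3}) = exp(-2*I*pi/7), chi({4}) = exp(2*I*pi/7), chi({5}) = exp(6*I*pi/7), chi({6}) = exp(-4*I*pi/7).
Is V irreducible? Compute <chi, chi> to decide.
Irreducible: <chi, chi> = 1.

<chi, chi> = (1/|G|) sum_C |C| * |chi(C)|^2 = (1/7)[1*|1|^2 + 1*|exp(4*I*pi/7)|^2 + 1*|exp(-6*I*pi/7)|^2 + 1*|exp(-2*I*pi/7)|^2 + 1*|exp(2*I*pi/7)|^2 + 1*|exp(6*I*pi/7)|^2 + 1*|exp(-4*I*pi/7)|^2]
  = (1/7)[(1) + (1) + (1) + (1) + (1) + (1) + (1)] = 7/7 = 1.
(Exp terms are combined using exp(i*s)*conj(exp(i*t)) = exp(i*(s-t)), and sums of them are collapsed using the identity that for every m > 1 the m distinct m-th roots of unity sum to 0, e.g. 1 + exp(2*I*pi/3) + exp(-2*I*pi/3) = 0.)
A character is irreducible iff <chi, chi> = 1, so this representation is irreducible.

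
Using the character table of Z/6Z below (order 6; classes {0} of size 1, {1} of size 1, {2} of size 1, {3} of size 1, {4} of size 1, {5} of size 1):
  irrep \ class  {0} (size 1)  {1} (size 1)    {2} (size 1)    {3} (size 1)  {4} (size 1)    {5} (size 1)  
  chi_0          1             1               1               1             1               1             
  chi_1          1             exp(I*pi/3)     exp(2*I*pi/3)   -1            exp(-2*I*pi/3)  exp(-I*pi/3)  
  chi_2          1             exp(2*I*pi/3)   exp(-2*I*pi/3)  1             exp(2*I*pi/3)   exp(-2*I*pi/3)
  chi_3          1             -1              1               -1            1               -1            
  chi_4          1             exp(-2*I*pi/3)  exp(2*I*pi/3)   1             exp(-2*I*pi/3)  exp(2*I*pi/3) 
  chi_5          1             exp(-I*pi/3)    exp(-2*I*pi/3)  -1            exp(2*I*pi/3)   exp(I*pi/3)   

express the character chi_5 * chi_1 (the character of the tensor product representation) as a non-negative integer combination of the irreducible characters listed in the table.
chi_5 tensor chi_1 = chi_0 (all other irreducibles have multiplicity 0).

Explanation: The character of a tensor product is the pointwise product (chi_5 * chi_1)(C) = chi_5(C) * chi_1(C):
  {0}: (1)*(1), {1}: (exp(-I*pi/3))*(exp(I*pi/3)), {2}: (exp(-2*I*pi/3))*(exp(2*I*pi/3)), {3}: (-1)*(-1), {4}: (exp(2*I*pi/3))*(exp(-2*I*pi/3)), {5}: (exp(I*pi/3))*(exp(-I*pi/3))
so (chi_5 * chi_1) takes values
  {0} -> 1, {1} -> 1, {2} -> 1, {3} -> 1, {4} -> 1, {5} -> 1.
Now take the inner product of this character with each irreducible chi from the table, <chi_5*chi_1, chi> = (1/6) sum_C |C| (chi_5*chi_1)(C) conj(chi(C)):
  <chi_5*chi_1, chi_0> = (1/6)[1*(1)*conj(1) + 1*(1)*conj(1) + 1*(1)*conj(1) + 1*(1)*conj(1) + 1*(1)*conj(1) + 1*(1)*conj(1)]
      = (1/6)[(1) + (1) + (1) + (1) + (1) + (1)] = 6/6 = 1
  <chi_5*chi_1, chi_1> = (1/6)[1*(1)*conj(1) + 1*(1)*conj(exp(I*pi/3)) + 1*(1)*conj(exp(2*I*pi/3)) + 1*(1)*conj(-1) + 1*(1)*conj(exp(-2*I*pi/3)) + 1*(1)*conj(exp(-I*pi/3))]
      = (1/6)[(1) + (exp(-I*pi/3)) + (exp(-2*I*pi/3)) + (-1) + (exp(2*I*pi/3)) + (exp(I*pi/3))] = 0/6 = 0
  <chi_5*chi_1, chi_2> = (1/6)[1*(1)*conj(1) + 1*(1)*conj(exp(2*I*pi/3)) + 1*(1)*conj(exp(-2*I*pi/3)) + 1*(1)*conj(1) + 1*(1)*conj(exp(2*I*pi/3)) + 1*(1)*conj(exp(-2*I*pi/3))]
      = (1/6)[(1) + (exp(-2*I*pi/3)) + (exp(2*I*pi/3)) + (1) + (exp(-2*I*pi/3)) + (exp(2*I*pi/3))] = 0/6 = 0
  <chi_5*chi_1, chi_3> = (1/6)[1*(1)*conj(1) + 1*(1)*conj(-1) + 1*(1)*conj(1) + 1*(1)*conj(-1) + 1*(1)*conj(1) + 1*(1)*conj(-1)]
      = (1/6)[(1) + (-1) + (1) + (-1) + (1) + (-1)] = 0/6 = 0
  <chi_5*chi_1, chi_4> = (1/6)[1*(1)*conj(1) + 1*(1)*conj(exp(-2*I*pi/3)) + 1*(1)*conj(exp(2*I*pi/3)) + 1*(1)*conj(1) + 1*(1)*conj(exp(-2*I*pi/3)) + 1*(1)*conj(exp(2*I*pi/3))]
      = (1/6)[(1) + (exp(2*I*pi/3)) + (exp(-2*I*pi/3)) + (1) + (exp(2*I*pi/3)) + (exp(-2*I*pi/3))] = 0/6 = 0
  <chi_5*chi_1, chi_5> = (1/6)[1*(1)*conj(1) + 1*(1)*conj(exp(-I*pi/3)) + 1*(1)*conj(exp(-2*I*pi/3)) + 1*(1)*conj(-1) + 1*(1)*conj(exp(2*I*pi/3)) + 1*(1)*conj(exp(I*pi/3))]
      = (1/6)[(1) + (exp(I*pi/3)) + (exp(2*I*pi/3)) + (-1) + (exp(-2*I*pi/3)) + (exp(-I*pi/3))] = 0/6 = 0
(Exp terms are combined using exp(i*s)*conj(exp(i*t)) = exp(i*(s-t)), and sums of them are collapsed using the identity that for every m > 1 the m distinct m-th roots of unity sum to 0, e.g. 1 + exp(2*I*pi/3) + exp(-2*I*pi/3) = 0.)
Hence the multiplicities are chi_0: 1. Dimension check: dim(chi_5)*dim(chi_1) = 1*1 = 1 and sum (mult * dim) = 1*1 = 1.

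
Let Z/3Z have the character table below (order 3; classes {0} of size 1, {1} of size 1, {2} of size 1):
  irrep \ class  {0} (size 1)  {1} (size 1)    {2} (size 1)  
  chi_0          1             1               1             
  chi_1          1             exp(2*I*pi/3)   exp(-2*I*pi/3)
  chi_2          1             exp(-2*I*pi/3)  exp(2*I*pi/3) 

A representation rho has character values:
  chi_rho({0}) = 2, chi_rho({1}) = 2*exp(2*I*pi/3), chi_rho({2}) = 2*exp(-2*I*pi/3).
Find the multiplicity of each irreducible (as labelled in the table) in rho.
Multiplicities: chi_0: 0, chi_1: 2, chi_2: 0.

Argument: Use <chi_rho, chi> = (1/|G|) sum_C |C| * chi_rho(C) * conj(chi(C)) with |G| = 3 for each irreducible chi in the table:
  <chi_rho, chi_0> = (1/3)[1*(2)*conj(1) + 1*(2*exp(2*I*pi/3))*conj(1) + 1*(2*exp(-2*I*pi/3))*conj(1)]
      = (1/3)[(2) + (2*exp(2*I*pi/3)) + (2*exp(-2*I*pi/3))] = 0/3 = 0
  <chi_rho, chi_1> = (1/3)[1*(2)*conj(1) + 1*(2*exp(2*I*pi/3))*conj(exp(2*I*pi/3)) + 1*(2*exp(-2*I*pi/3))*conj(exp(-2*I*pi/3))]
      = (1/3)[(2) + (2) + (2)] = 6/3 = 2
  <chi_rho, chi_2> = (1/3)[1*(2)*conj(1) + 1*(2*exp(2*I*pi/3))*conj(exp(-2*I*pi/3)) + 1*(2*exp(-2*I*pi/3))*conj(exp(2*I*pi/3))]
      = (1/3)[(2) + (2*exp(-2*I*pi/3)) + (2*exp(2*I*pi/3))] = 0/3 = 0
(Exp terms are combined using exp(i*s)*conj(exp(i*t)) = exp(i*(s-t)), and sums of them are collapsed using the identity that for every m > 1 the m distinct m-th roots of unity sum to 0, e.g. 1 + exp(2*I*pi/3) + exp(-2*I*pi/3) = 0.)
Dimension check: dim(rho) = sum (mult * dim) = 0*1 + 2*1 + 0*1 = 2 = chi_rho(e) = 2.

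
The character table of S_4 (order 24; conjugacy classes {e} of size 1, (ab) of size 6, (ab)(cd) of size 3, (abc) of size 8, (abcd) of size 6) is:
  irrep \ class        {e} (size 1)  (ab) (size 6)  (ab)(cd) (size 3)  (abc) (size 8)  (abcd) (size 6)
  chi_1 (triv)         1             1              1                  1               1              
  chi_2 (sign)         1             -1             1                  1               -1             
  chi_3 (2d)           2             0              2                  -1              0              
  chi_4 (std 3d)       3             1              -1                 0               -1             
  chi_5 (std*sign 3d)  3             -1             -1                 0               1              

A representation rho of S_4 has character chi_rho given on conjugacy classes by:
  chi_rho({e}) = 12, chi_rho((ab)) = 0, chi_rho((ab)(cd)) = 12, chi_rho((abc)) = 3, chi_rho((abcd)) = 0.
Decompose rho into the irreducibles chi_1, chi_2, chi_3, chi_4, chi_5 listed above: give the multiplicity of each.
Multiplicities: chi_1: 3, chi_2: 3, chi_3: 3, chi_4: 0, chi_5: 0.

Reasoning: Use <chi_rho, chi> = (1/|G|) sum_C |C| * chi_rho(C) * conj(chi(C)) with |G| = 24 for each irreducible chi in the table:
  <chi_rho, chi_1> = (1/24)[1*(12)*conj(1) + 6*(0)*conj(1) + 3*(12)*conj(1) + 8*(3)*conj(1) + 6*(0)*conj(1)]
      = (1/24)[(12) + (0) + (36) + (24) + (0)] = 72/24 = 3
  <chi_rho, chi_2> = (1/24)[1*(12)*conj(1) + 6*(0)*conj(-1) + 3*(12)*conj(1) + 8*(3)*conj(1) + 6*(0)*conj(-1)]
      = (1/24)[(12) + (0) + (36) + (24) + (0)] = 72/24 = 3
  <chi_rho, chi_3> = (1/24)[1*(12)*conj(2) + 6*(0)*conj(0) + 3*(12)*conj(2) + 8*(3)*conj(-1) + 6*(0)*conj(0)]
      = (1/24)[(24) + (0) + (72) + (-24) + (0)] = 72/24 = 3
  <chi_rho, chi_4> = (1/24)[1*(12)*conj(3) + 6*(0)*conj(1) + 3*(12)*conj(-1) + 8*(3)*conj(0) + 6*(0)*conj(-1)]
      = (1/24)[(36) + (0) + (-36) + (0) + (0)] = 0/24 = 0
  <chi_rho, chi_5> = (1/24)[1*(12)*conj(3) + 6*(0)*conj(-1) + 3*(12)*conj(-1) + 8*(3)*conj(0) + 6*(0)*conj(1)]
      = (1/24)[(36) + (0) + (-36) + (0) + (0)] = 0/24 = 0
Dimension check: dim(rho) = sum (mult * dim) = 3*1 + 3*1 + 3*2 + 0*3 + 0*3 = 12 = chi_rho(e) = 12.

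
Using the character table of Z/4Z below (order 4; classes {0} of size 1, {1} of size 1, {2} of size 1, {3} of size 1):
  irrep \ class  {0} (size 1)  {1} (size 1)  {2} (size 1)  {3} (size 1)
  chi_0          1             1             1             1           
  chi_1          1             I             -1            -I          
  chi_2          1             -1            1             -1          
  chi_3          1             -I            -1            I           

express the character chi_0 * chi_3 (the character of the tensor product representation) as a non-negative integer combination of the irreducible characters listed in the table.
chi_0 tensor chi_3 = chi_3 (all other irreducibles have multiplicity 0).

Argument: The character of a tensor product is the pointwise product (chi_0 * chi_3)(C) = chi_0(C) * chi_3(C):
  {0}: (1)*(1), {1}: (1)*(-I), {2}: (1)*(-1), {3}: (1)*(I)
so (chi_0 * chi_3) takes values
  {0} -> 1, {1} -> -I, {2} -> -1, {3} -> I.
Now take the inner product of this character with each irreducible chi from the table, <chi_0*chi_3, chi> = (1/4) sum_C |C| (chi_0*chi_3)(C) conj(chi(C)):
  <chi_0*chi_3, chi_0> = (1/4)[1*(1)*conj(1) + 1*(-I)*conj(1) + 1*(-1)*conj(1) + 1*(I)*conj(1)]
      = (1/4)[(1) + (-I) + (-1) + (I)] = 0/4 = 0
  <chi_0*chi_3, chi_1> = (1/4)[1*(1)*conj(1) + 1*(-I)*conj(I) + 1*(-1)*conj(-1) + 1*(I)*conj(-I)]
      = (1/4)[(1) + (-1) + (1) + (-1)] = 0/4 = 0
  <chi_0*chi_3, chi_2> = (1/4)[1*(1)*conj(1) + 1*(-I)*conj(-1) + 1*(-1)*conj(1) + 1*(I)*conj(-1)]
      = (1/4)[(1) + (I) + (-1) + (-I)] = 0/4 = 0
  <chi_0*chi_3, chi_3> = (1/4)[1*(1)*conj(1) + 1*(-I)*conj(-I) + 1*(-1)*conj(-1) + 1*(I)*conj(I)]
      = (1/4)[(1) + (1) + (1) + (1)] = 4/4 = 1
(Exp terms are combined using exp(i*s)*conj(exp(i*t)) = exp(i*(s-t)), and sums of them are collapsed using the identity that for every m > 1 the m distinct m-th roots of unity sum to 0, e.g. 1 + exp(2*I*pi/3) + exp(-2*I*pi/3) = 0.)
Hence the multiplicities are chi_3: 1. Dimension check: dim(chi_0)*dim(chi_3) = 1*1 = 1 and sum (mult * dim) = 1*1 = 1.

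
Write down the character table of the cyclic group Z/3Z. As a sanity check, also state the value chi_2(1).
Character table of Z/3Z (irreps indexed chi_0,...,chi_2 with chi_k(m) = zeta_3^(k*m), zeta_3 = exp(2*pi*i/3)):
  irrep \ class  {0} (size 1)  {1} (size 1)    {2} (size 1)  
  chi_0          1             1               1             
  chi_1          1             exp(2*I*pi/3)   exp(-2*I*pi/3)
  chi_2          1             exp(-2*I*pi/3)  exp(2*I*pi/3) 

Spot check: chi_2(1) = zeta_3^(2*1) = zeta_3^2 = exp(-2*I*pi/3).

Derivation: Z/3Z is abelian, so all 3 irreducible complex representations are 1-dimensional. They are given by chi_k(m) = zeta_3^(k*m) for k = 0,...,2. Row orthogonality: sum_m chi_k(m) conj(chi_l(m)) = 3 * [k = l].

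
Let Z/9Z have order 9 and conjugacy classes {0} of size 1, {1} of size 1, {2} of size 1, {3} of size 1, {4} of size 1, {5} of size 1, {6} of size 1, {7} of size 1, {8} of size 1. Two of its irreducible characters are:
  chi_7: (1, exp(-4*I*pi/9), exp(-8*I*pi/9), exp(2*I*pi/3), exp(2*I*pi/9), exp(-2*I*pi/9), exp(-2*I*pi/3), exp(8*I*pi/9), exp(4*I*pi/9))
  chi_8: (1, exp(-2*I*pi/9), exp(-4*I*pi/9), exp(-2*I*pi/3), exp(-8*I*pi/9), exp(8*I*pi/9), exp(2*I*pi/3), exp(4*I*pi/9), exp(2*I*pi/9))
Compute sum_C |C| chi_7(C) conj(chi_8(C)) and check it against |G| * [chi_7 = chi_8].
Sum = 0; so <chi_7, chi_8> = 0 (distinct irreducibles are orthogonal).

Details: Compute term by term over conjugacy classes (|C| * chi_7(C) * conj(chi_8(C))):
  1*(1)*conj(1) + 1*(exp(-4*I*pi/9))*conj(exp(-2*I*pi/9)) + 1*(exp(-8*I*pi/9))*conj(exp(-4*I*pi/9)) + 1*(exp(2*I*pi/3))*conj(exp(-2*I*pi/3)) + 1*(exp(2*I*pi/9))*conj(exp(-8*I*pi/9)) + 1*(exp(-2*I*pi/9))*conj(exp(8*I*pi/9)) + 1*(exp(-2*I*pi/3))*conj(exp(2*I*pi/3)) + 1*(exp(8*I*pi/9))*conj(exp(4*I*pi/9)) + 1*(exp(4*I*pi/9))*conj(exp(2*I*pi/9))
  = (1) + (exp(-2*I*pi/9)) + (exp(-4*I*pi/9)) + (exp(-2*I*pi/3)) + (exp(-8*I*pi/9)) + (exp(8*I*pi/9)) + (exp(2*I*pi/3)) + (exp(4*I*pi/9)) + (exp(2*I*pi/9))
  = 0.
(Exp terms are combined using exp(i*s)*conj(exp(i*t)) = exp(i*(s-t)), and sums of them are collapsed using the identity that for every m > 1 the m distinct m-th roots of unity sum to 0, e.g. 1 + exp(2*I*pi/3) + exp(-2*I*pi/3) = 0.)
Dividing by |G| = 9 gives 0/9 = 0, matching the row-orthogonality relation <chi_7, chi_8> = [chi_7 = chi_8].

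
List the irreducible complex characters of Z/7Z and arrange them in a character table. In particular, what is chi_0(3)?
Character table of Z/7Z (irreps indexed chi_0,...,chi_6 with chi_k(m) = zeta_7^(k*m), zeta_7 = exp(2*pi*i/7)):
  irrep \ class  {0} (size 1)  {1} (size 1)    {2} (size 1)    {3} (size 1)    {4} (size 1)    {5} (size 1)    {6} (size 1)  
  chi_0          1             1               1               1               1               1               1             
  chi_1          1             exp(2*I*pi/7)   exp(4*I*pi/7)   exp(6*I*pi/7)   exp(-6*I*pi/7)  exp(-4*I*pi/7)  exp(-2*I*pi/7)
  chi_2          1             exp(4*I*pi/7)   exp(-6*I*pi/7)  exp(-2*I*pi/7)  exp(2*I*pi/7)   exp(6*I*pi/7)   exp(-4*I*pi/7)
  chi_3          1             exp(6*I*pi/7)   exp(-2*I*pi/7)  exp(4*I*pi/7)   exp(-4*I*pi/7)  exp(2*I*pi/7)   exp(-6*I*pi/7)
  chi_4          1             exp(-6*I*pi/7)  exp(2*I*pi/7)   exp(-4*I*pi/7)  exp(4*I*pi/7)   exp(-2*I*pi/7)  exp(6*I*pi/7) 
  chi_5          1             exp(-4*I*pi/7)  exp(6*I*pi/7)   exp(2*I*pi/7)   exp(-2*I*pi/7)  exp(-6*I*pi/7)  exp(4*I*pi/7) 
  chi_6          1             exp(-2*I*pi/7)  exp(-4*I*pi/7)  exp(-6*I*pi/7)  exp(6*I*pi/7)   exp(4*I*pi/7)   exp(2*I*pi/7) 

Spot check: chi_0(3) = zeta_7^(0*3) = zeta_7^0 = 1.

Derivation: Z/7Z is abelian, so all 7 irreducible complex representations are 1-dimensional. They are given by chi_k(m) = zeta_7^(k*m) for k = 0,...,6. Row orthogonality: sum_m chi_k(m) conj(chi_l(m)) = 7 * [k = l].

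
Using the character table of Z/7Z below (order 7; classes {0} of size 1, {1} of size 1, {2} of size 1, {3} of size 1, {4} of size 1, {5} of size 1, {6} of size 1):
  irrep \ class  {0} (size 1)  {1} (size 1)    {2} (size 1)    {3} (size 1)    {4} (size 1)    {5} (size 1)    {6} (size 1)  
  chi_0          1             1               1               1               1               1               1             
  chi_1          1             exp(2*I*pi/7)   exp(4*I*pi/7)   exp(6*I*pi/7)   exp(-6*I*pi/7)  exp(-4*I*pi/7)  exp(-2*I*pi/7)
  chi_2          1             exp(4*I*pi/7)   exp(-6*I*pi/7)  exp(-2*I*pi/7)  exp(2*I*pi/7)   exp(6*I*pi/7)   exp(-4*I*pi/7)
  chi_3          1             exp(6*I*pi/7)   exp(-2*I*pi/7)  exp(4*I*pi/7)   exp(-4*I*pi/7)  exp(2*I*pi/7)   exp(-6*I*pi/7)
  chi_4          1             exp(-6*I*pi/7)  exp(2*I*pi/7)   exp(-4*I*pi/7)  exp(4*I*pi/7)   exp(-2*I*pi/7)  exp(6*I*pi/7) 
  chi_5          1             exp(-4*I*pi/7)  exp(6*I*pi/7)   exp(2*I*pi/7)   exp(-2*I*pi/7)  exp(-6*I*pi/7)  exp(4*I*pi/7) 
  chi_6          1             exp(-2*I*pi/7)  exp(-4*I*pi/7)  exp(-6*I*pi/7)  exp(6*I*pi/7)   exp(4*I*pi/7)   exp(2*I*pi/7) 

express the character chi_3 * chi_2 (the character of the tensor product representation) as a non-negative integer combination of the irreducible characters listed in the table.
chi_3 tensor chi_2 = chi_5 (all other irreducibles have multiplicity 0).

Working: The character of a tensor product is the pointwise product (chi_3 * chi_2)(C) = chi_3(C) * chi_2(C):
  {0}: (1)*(1), {1}: (exp(6*I*pi/7))*(exp(4*I*pi/7)), {2}: (exp(-2*I*pi/7))*(exp(-6*I*pi/7)), {3}: (exp(4*I*pi/7))*(exp(-2*I*pi/7)), {4}: (exp(-4*I*pi/7))*(exp(2*I*pi/7)), {5}: (exp(2*I*pi/7))*(exp(6*I*pi/7)), {6}: (exp(-6*I*pi/7))*(exp(-4*I*pi/7))
so (chi_3 * chi_2) takes values
  {0} -> 1, {1} -> exp(-4*I*pi/7), {2} -> exp(6*I*pi/7), {3} -> exp(2*I*pi/7), {4} -> exp(-2*I*pi/7), {5} -> exp(-6*I*pi/7), {6} -> exp(4*I*pi/7).
Now take the inner product of this character with each irreducible chi from the table, <chi_3*chi_2, chi> = (1/7) sum_C |C| (chi_3*chi_2)(C) conj(chi(C)):
  <chi_3*chi_2, chi_0> = (1/7)[1*(1)*conj(1) + 1*(exp(-4*I*pi/7))*conj(1) + 1*(exp(6*I*pi/7))*conj(1) + 1*(exp(2*I*pi/7))*conj(1) + 1*(exp(-2*I*pi/7))*conj(1) + 1*(exp(-6*I*pi/7))*conj(1) + 1*(exp(4*I*pi/7))*conj(1)]
      = (1/7)[(1) + (exp(-4*I*pi/7)) + (exp(6*I*pi/7)) + (exp(2*I*pi/7)) + (exp(-2*I*pi/7)) + (exp(-6*I*pi/7)) + (exp(4*I*pi/7))] = 0/7 = 0
  <chi_3*chi_2, chi_1> = (1/7)[1*(1)*conj(1) + 1*(exp(-4*I*pi/7))*conj(exp(2*I*pi/7)) + 1*(exp(6*I*pi/7))*conj(exp(4*I*pi/7)) + 1*(exp(2*I*pi/7))*conj(exp(6*I*pi/7)) + 1*(exp(-2*I*pi/7))*conj(exp(-6*I*pi/7)) + 1*(exp(-6*I*pi/7))*conj(exp(-4*I*pi/7)) + 1*(exp(4*I*pi/7))*conj(exp(-2*I*pi/7))]
      = (1/7)[(1) + (exp(-6*I*pi/7)) + (exp(2*I*pi/7)) + (exp(-4*I*pi/7)) + (exp(4*I*pi/7)) + (exp(-2*I*pi/7)) + (exp(6*I*pi/7))] = 0/7 = 0
  <chi_3*chi_2, chi_2> = (1/7)[1*(1)*conj(1) + 1*(exp(-4*I*pi/7))*conj(exp(4*I*pi/7)) + 1*(exp(6*I*pi/7))*conj(exp(-6*I*pi/7)) + 1*(exp(2*I*pi/7))*conj(exp(-2*I*pi/7)) + 1*(exp(-2*I*pi/7))*conj(exp(2*I*pi/7)) + 1*(exp(-6*I*pi/7))*conj(exp(6*I*pi/7)) + 1*(exp(4*I*pi/7))*conj(exp(-4*I*pi/7))]
      = (1/7)[(1) + (exp(6*I*pi/7)) + (exp(-2*I*pi/7)) + (exp(4*I*pi/7)) + (exp(-4*I*pi/7)) + (exp(2*I*pi/7)) + (exp(-6*I*pi/7))] = 0/7 = 0
  <chi_3*chi_2, chi_3> = (1/7)[1*(1)*conj(1) + 1*(exp(-4*I*pi/7))*conj(exp(6*I*pi/7)) + 1*(exp(6*I*pi/7))*conj(exp(-2*I*pi/7)) + 1*(exp(2*I*pi/7))*conj(exp(4*I*pi/7)) + 1*(exp(-2*I*pi/7))*conj(exp(-4*I*pi/7)) + 1*(exp(-6*I*pi/7))*conj(exp(2*I*pi/7)) + 1*(exp(4*I*pi/7))*conj(exp(-6*I*pi/7))]
      = (1/7)[(1) + (exp(4*I*pi/7)) + (exp(-6*I*pi/7)) + (exp(-2*I*pi/7)) + (exp(2*I*pi/7)) + (exp(6*I*pi/7)) + (exp(-4*I*pi/7))] = 0/7 = 0
  <chi_3*chi_2, chi_4> = (1/7)[1*(1)*conj(1) + 1*(exp(-4*I*pi/7))*conj(exp(-6*I*pi/7)) + 1*(exp(6*I*pi/7))*conj(exp(2*I*pi/7)) + 1*(exp(2*I*pi/7))*conj(exp(-4*I*pi/7)) + 1*(exp(-2*I*pi/7))*conj(exp(4*I*pi/7)) + 1*(exp(-6*I*pi/7))*conj(exp(-2*I*pi/7)) + 1*(exp(4*I*pi/7))*conj(exp(6*I*pi/7))]
      = (1/7)[(1) + (exp(2*I*pi/7)) + (exp(4*I*pi/7)) + (exp(6*I*pi/7)) + (exp(-6*I*pi/7)) + (exp(-4*I*pi/7)) + (exp(-2*I*pi/7))] = 0/7 = 0
  <chi_3*chi_2, chi_5> = (1/7)[1*(1)*conj(1) + 1*(exp(-4*I*pi/7))*conj(exp(-4*I*pi/7)) + 1*(exp(6*I*pi/7))*conj(exp(6*I*pi/7)) + 1*(exp(2*I*pi/7))*conj(exp(2*I*pi/7)) + 1*(exp(-2*I*pi/7))*conj(exp(-2*I*pi/7)) + 1*(exp(-6*I*pi/7))*conj(exp(-6*I*pi/7)) + 1*(exp(4*I*pi/7))*conj(exp(4*I*pi/7))]
      = (1/7)[(1) + (1) + (1) + (1) + (1) + (1) + (1)] = 7/7 = 1
  <chi_3*chi_2, chi_6> = (1/7)[1*(1)*conj(1) + 1*(exp(-4*I*pi/7))*conj(exp(-2*I*pi/7)) + 1*(exp(6*I*pi/7))*conj(exp(-4*I*pi/7)) + 1*(exp(2*I*pi/7))*conj(exp(-6*I*pi/7)) + 1*(exp(-2*I*pi/7))*conj(exp(6*I*pi/7)) + 1*(exp(-6*I*pi/7))*conj(exp(4*I*pi/7)) + 1*(exp(4*I*pi/7))*conj(exp(2*I*pi/7))]
      = (1/7)[(1) + (exp(-2*I*pi/7)) + (exp(-4*I*pi/7)) + (exp(-6*I*pi/7)) + (exp(6*I*pi/7)) + (exp(4*I*pi/7)) + (exp(2*I*pi/7))] = 0/7 = 0
(Exp terms are combined using exp(i*s)*conj(exp(i*t)) = exp(i*(s-t)), and sums of them are collapsed using the identity that for every m > 1 the m distinct m-th roots of unity sum to 0, e.g. 1 + exp(2*I*pi/3) + exp(-2*I*pi/3) = 0.)
Hence the multiplicities are chi_5: 1. Dimension check: dim(chi_3)*dim(chi_2) = 1*1 = 1 and sum (mult * dim) = 1*1 = 1.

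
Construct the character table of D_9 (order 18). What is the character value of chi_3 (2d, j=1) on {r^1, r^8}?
Conjugacy classes: {e} of size 1, {r^1, r^8} of size 2, {r^2, r^7} of size 2, {r^3, r^6} of size 2, {r^4, r^5} of size 2, {s, sr, ..., sr^8} of size 9.
Character table:
  irrep \ class              {e} (size 1)  {r^1, r^8} (size 2)  {r^2, r^7} (size 2)  {r^3, r^6} (size 2)  {r^4, r^5} (size 2)  {s, sr, ..., sr^8} (size 9)
  chi_1 (triv)               1             1                    1                    1                    1                    1                          
  chi_2 (sign: r->1, s->-1)  1             1                    1                    1                    1                    -1                         
  chi_3 (2d, j=1)            2             2*cos(2*pi/9)        2*cos(4*pi/9)        -1                   -2*cos(pi/9)         0                          
  chi_4 (2d, j=2)            2             2*cos(4*pi/9)        -2*cos(pi/9)         -1                   2*cos(2*pi/9)        0                          
  chi_5 (2d, j=3)            2             -1                   -1                   2                    -1                   0                          
  chi_6 (2d, j=4)            2             -2*cos(pi/9)         2*cos(2*pi/9)        -1                   2*cos(4*pi/9)        0                          

Spot check: chi_3 (2d, j=1) on {r^1, r^8} = 2*cos(2*pi/9).

Argument: D_9 has order 2*9 = 18 with 6 conjugacy classes, hence 6 irreducibles. Sum of squared dims 1 + 1 + 4 + 4 + 4 + 4 = 18 = |G|. Linear characters come from the abelianisation; the 2-dimensional irreps have character r^k -> 2*cos(2*pi*j*k/9), reflections -> 0.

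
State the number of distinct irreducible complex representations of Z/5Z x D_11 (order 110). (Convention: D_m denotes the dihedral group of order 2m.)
35

Derivation: The number of irreducible complex representations of a finite group equals its number of conjugacy classes. For a direct product, #classes(G x H) = #classes(G) * #classes(H). Z/5Z has 5 classes (abelian), D_11 has 7 classes, so 5 * 7 = 35, so Z/5Z x D_11 (order 110) has exactly 35 irreducible complex representations.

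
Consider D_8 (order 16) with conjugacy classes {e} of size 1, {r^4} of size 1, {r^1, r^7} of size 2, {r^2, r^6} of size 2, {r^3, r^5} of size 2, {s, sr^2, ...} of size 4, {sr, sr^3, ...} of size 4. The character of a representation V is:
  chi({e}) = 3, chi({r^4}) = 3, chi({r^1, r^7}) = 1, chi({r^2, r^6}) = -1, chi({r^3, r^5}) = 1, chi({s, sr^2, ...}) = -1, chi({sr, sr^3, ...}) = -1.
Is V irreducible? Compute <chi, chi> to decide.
Not irreducible (reducible): <chi, chi> = 2 > 1.

Argument: <chi, chi> = (1/|G|) sum_C |C| * |chi(C)|^2 = (1/16)[1*|3|^2 + 1*|3|^2 + 2*|1|^2 + 2*|-1|^2 + 2*|1|^2 + 4*|-1|^2 + 4*|-1|^2]
  = (1/16)[(9) + (9) + (2) + (2) + (2) + (4) + (4)] = 32/16 = 2.
A character is irreducible iff <chi, chi> = 1, so this representation is reducible.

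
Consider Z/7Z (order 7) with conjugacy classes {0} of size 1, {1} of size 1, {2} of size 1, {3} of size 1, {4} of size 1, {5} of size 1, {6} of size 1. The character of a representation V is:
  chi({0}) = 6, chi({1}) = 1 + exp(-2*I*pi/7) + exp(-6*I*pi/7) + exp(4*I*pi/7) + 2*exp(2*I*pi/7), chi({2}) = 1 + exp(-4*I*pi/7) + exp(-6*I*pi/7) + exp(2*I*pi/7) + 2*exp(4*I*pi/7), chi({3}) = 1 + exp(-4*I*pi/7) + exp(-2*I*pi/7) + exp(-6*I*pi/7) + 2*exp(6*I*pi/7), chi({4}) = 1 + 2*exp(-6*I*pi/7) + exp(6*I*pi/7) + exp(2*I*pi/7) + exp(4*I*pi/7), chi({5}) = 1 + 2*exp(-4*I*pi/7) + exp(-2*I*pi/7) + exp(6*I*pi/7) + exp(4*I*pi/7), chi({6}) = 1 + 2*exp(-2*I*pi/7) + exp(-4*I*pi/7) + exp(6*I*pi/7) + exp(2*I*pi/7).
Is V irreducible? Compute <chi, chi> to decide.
Not irreducible (reducible): <chi, chi> = 8 > 1.

Details: <chi, chi> = (1/|G|) sum_C |C| * |chi(C)|^2 = (1/7)[1*|6|^2 + 1*|1 + exp(-2*I*pi/7) + exp(-6*I*pi/7) + exp(4*I*pi/7) + 2*exp(2*I*pi/7)|^2 + 1*|1 + exp(-4*I*pi/7) + exp(-6*I*pi/7) + exp(2*I*pi/7) + 2*exp(4*I*pi/7)|^2 + 1*|1 + exp(-4*I*pi/7) + exp(-2*I*pi/7) + exp(-6*I*pi/7) + 2*exp(6*I*pi/7)|^2 + 1*|1 + 2*exp(-6*I*pi/7) + exp(6*I*pi/7) + exp(2*I*pi/7) + exp(4*I*pi/7)|^2 + 1*|1 + 2*exp(-4*I*pi/7) + exp(-2*I*pi/7) + exp(6*I*pi/7) + exp(4*I*pi/7)|^2 + 1*|1 + 2*exp(-2*I*pi/7) + exp(-4*I*pi/7) + exp(6*I*pi/7) + exp(2*I*pi/7)|^2]
  = (1/7)[(36) + (8 + 5*exp(-4*I*pi/7) + 5*exp(-2*I*pi/7) + 4*exp(-6*I*pi/7) + 4*exp(6*I*pi/7) + 5*exp(2*I*pi/7) + 5*exp(4*I*pi/7)) + (8 + 5*exp(-4*I*pi/7) + 4*exp(-2*I*pi/7) + 5*exp(-6*I*pi/7) + 5*exp(6*I*pi/7) + 4*exp(2*I*pi/7) + 5*exp(4*I*pi/7)) + (8 + 5*exp(-2*I*pi/7) + 4*exp(-4*I*pi/7) + 5*exp(-6*I*pi/7) + 5*exp(6*I*pi/7) + 4*exp(4*I*pi/7) + 5*exp(2*I*pi/7)) + (8 + 5*exp(-2*I*pi/7) + 4*exp(-4*I*pi/7) + 5*exp(-6*I*pi/7) + 5*exp(6*I*pi/7) + 4*exp(4*I*pi/7) + 5*exp(2*I*pi/7)) + (8 + 5*exp(-4*I*pi/7) + 4*exp(-2*I*pi/7) + 5*exp(-6*I*pi/7) + 5*exp(6*I*pi/7) + 4*exp(2*I*pi/7) + 5*exp(4*I*pi/7)) + (8 + 5*exp(-4*I*pi/7) + 5*exp(-2*I*pi/7) + 4*exp(-6*I*pi/7) + 4*exp(6*I*pi/7) + 5*exp(2*I*pi/7) + 5*exp(4*I*pi/7))] = 56/7 = 8.
(Exp terms are combined using exp(i*s)*conj(exp(i*t)) = exp(i*(s-t)), and sums of them are collapsed using the identity that for every m > 1 the m distinct m-th roots of unity sum to 0, e.g. 1 + exp(2*I*pi/3) + exp(-2*I*pi/3) = 0.)
A character is irreducible iff <chi, chi> = 1, so this representation is reducible.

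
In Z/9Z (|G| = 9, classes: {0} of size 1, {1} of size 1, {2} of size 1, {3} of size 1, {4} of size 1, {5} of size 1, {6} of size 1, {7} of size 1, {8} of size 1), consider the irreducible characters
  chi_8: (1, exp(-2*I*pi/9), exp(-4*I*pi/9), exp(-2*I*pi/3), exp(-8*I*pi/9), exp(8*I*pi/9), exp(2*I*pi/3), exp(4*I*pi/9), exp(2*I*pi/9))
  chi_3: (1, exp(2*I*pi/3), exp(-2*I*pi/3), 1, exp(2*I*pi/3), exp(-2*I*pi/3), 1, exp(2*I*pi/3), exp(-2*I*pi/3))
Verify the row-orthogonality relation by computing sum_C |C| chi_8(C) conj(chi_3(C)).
Sum = 0; so <chi_8, chi_3> = 0 (distinct irreducibles are orthogonal).

Solution. Compute term by term over conjugacy classes (|C| * chi_8(C) * conj(chi_3(C))):
  1*(1)*conj(1) + 1*(exp(-2*I*pi/9))*conj(exp(2*I*pi/3)) + 1*(exp(-4*I*pi/9))*conj(exp(-2*I*pi/3)) + 1*(exp(-2*I*pi/3))*conj(1) + 1*(exp(-8*I*pi/9))*conj(exp(2*I*pi/3)) + 1*(exp(8*I*pi/9))*conj(exp(-2*I*pi/3)) + 1*(exp(2*I*pi/3))*conj(1) + 1*(exp(4*I*pi/9))*conj(exp(2*I*pi/3)) + 1*(exp(2*I*pi/9))*conj(exp(-2*I*pi/3))
  = (1) + (exp(-8*I*pi/9)) + (exp(2*I*pi/9)) + (exp(-2*I*pi/3)) + (exp(4*I*pi/9)) + (exp(-4*I*pi/9)) + (exp(2*I*pi/3)) + (exp(-2*I*pi/9)) + (exp(8*I*pi/9))
  = 0.
(Exp terms are combined using exp(i*s)*conj(exp(i*t)) = exp(i*(s-t)), and sums of them are collapsed using the identity that for every m > 1 the m distinct m-th roots of unity sum to 0, e.g. 1 + exp(2*I*pi/3) + exp(-2*I*pi/3) = 0.)
Dividing by |G| = 9 gives 0/9 = 0, matching the row-orthogonality relation <chi_8, chi_3> = [chi_8 = chi_3].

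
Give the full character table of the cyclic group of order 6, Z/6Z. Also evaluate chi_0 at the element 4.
Character table of Z/6Z (irreps indexed chi_0,...,chi_5 with chi_k(m) = zeta_6^(k*m), zeta_6 = exp(2*pi*i/6)):
  irrep \ class  {0} (size 1)  {1} (size 1)    {2} (size 1)    {3} (size 1)  {4} (size 1)    {5} (size 1)  
  chi_0          1             1               1               1             1               1             
  chi_1          1             exp(I*pi/3)     exp(2*I*pi/3)   -1            exp(-2*I*pi/3)  exp(-I*pi/3)  
  chi_2          1             exp(2*I*pi/3)   exp(-2*I*pi/3)  1             exp(2*I*pi/3)   exp(-2*I*pi/3)
  chi_3          1             -1              1               -1            1               -1            
  chi_4          1             exp(-2*I*pi/3)  exp(2*I*pi/3)   1             exp(-2*I*pi/3)  exp(2*I*pi/3) 
  chi_5          1             exp(-I*pi/3)    exp(-2*I*pi/3)  -1            exp(2*I*pi/3)   exp(I*pi/3)   

Spot check: chi_0(4) = zeta_6^(0*4) = zeta_6^0 = 1.

Solution. Z/6Z is abelian, so all 6 irreducible complex representations are 1-dimensional. They are given by chi_k(m) = zeta_6^(k*m) for k = 0,...,5. Row orthogonality: sum_m chi_k(m) conj(chi_l(m)) = 6 * [k = l].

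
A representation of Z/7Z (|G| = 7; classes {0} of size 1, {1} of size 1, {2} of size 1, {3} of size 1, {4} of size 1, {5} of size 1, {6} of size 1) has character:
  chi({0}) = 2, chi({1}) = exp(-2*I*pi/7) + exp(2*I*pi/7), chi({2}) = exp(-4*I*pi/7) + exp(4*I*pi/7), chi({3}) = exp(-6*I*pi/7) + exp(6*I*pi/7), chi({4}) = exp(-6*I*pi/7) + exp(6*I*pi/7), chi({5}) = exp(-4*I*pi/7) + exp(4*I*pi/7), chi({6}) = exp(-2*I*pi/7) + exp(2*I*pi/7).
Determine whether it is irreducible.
Not irreducible (reducible): <chi, chi> = 2 > 1.

Details: <chi, chi> = (1/|G|) sum_C |C| * |chi(C)|^2 = (1/7)[1*|2|^2 + 1*|exp(-2*I*pi/7) + exp(2*I*pi/7)|^2 + 1*|exp(-4*I*pi/7) + exp(4*I*pi/7)|^2 + 1*|exp(-6*I*pi/7) + exp(6*I*pi/7)|^2 + 1*|exp(-6*I*pi/7) + exp(6*I*pi/7)|^2 + 1*|exp(-4*I*pi/7) + exp(4*I*pi/7)|^2 + 1*|exp(-2*I*pi/7) + exp(2*I*pi/7)|^2]
  = (1/7)[(4) + (2 + exp(-4*I*pi/7) + exp(4*I*pi/7)) + (2 + exp(-6*I*pi/7) + exp(6*I*pi/7)) + (2 + exp(-2*I*pi/7) + exp(2*I*pi/7)) + (2 + exp(-2*I*pi/7) + exp(2*I*pi/7)) + (2 + exp(-6*I*pi/7) + exp(6*I*pi/7)) + (2 + exp(-4*I*pi/7) + exp(4*I*pi/7))] = 14/7 = 2.
(Exp terms are combined using exp(i*s)*conj(exp(i*t)) = exp(i*(s-t)), and sums of them are collapsed using the identity that for every m > 1 the m distinct m-th roots of unity sum to 0, e.g. 1 + exp(2*I*pi/3) + exp(-2*I*pi/3) = 0.)
A character is irreducible iff <chi, chi> = 1, so this representation is reducible.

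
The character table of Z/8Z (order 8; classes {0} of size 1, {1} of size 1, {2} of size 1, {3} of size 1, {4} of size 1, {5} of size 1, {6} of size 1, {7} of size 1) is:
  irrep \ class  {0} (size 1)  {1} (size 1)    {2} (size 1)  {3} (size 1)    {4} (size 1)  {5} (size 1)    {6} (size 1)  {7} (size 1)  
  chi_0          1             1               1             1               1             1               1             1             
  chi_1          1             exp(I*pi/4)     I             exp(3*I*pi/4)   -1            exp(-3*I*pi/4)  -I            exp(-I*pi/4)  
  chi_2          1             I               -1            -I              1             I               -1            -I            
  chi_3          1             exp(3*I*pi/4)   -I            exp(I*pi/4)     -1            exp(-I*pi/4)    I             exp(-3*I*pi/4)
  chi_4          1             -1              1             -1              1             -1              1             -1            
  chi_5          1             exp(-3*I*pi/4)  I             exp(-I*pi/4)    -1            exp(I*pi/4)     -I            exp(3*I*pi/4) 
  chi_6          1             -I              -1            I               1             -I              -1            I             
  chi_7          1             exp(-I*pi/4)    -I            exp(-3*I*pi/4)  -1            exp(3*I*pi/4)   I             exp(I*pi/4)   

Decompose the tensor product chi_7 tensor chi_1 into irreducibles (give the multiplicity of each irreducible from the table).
chi_7 tensor chi_1 = chi_0 (all other irreducibles have multiplicity 0).

Solution. The character of a tensor product is the pointwise product (chi_7 * chi_1)(C) = chi_7(C) * chi_1(C):
  {0}: (1)*(1), {1}: (exp(-I*pi/4))*(exp(I*pi/4)), {2}: (-I)*(I), {3}: (exp(-3*I*pi/4))*(exp(3*I*pi/4)), {4}: (-1)*(-1), {5}: (exp(3*I*pi/4))*(exp(-3*I*pi/4)), {6}: (I)*(-I), {7}: (exp(I*pi/4))*(exp(-I*pi/4))
so (chi_7 * chi_1) takes values
  {0} -> 1, {1} -> 1, {2} -> 1, {3} -> 1, {4} -> 1, {5} -> 1, {6} -> 1, {7} -> 1.
Now take the inner product of this character with each irreducible chi from the table, <chi_7*chi_1, chi> = (1/8) sum_C |C| (chi_7*chi_1)(C) conj(chi(C)):
  <chi_7*chi_1, chi_0> = (1/8)[1*(1)*conj(1) + 1*(1)*conj(1) + 1*(1)*conj(1) + 1*(1)*conj(1) + 1*(1)*conj(1) + 1*(1)*conj(1) + 1*(1)*conj(1) + 1*(1)*conj(1)]
      = (1/8)[(1) + (1) + (1) + (1) + (1) + (1) + (1) + (1)] = 8/8 = 1
  <chi_7*chi_1, chi_1> = (1/8)[1*(1)*conj(1) + 1*(1)*conj(exp(I*pi/4)) + 1*(1)*conj(I) + 1*(1)*conj(exp(3*I*pi/4)) + 1*(1)*conj(-1) + 1*(1)*conj(exp(-3*I*pi/4)) + 1*(1)*conj(-I) + 1*(1)*conj(exp(-I*pi/4))]
      = (1/8)[(1) + (exp(-I*pi/4)) + (-I) + (exp(-3*I*pi/4)) + (-1) + (exp(3*I*pi/4)) + (I) + (exp(I*pi/4))] = 0/8 = 0
  <chi_7*chi_1, chi_2> = (1/8)[1*(1)*conj(1) + 1*(1)*conj(I) + 1*(1)*conj(-1) + 1*(1)*conj(-I) + 1*(1)*conj(1) + 1*(1)*conj(I) + 1*(1)*conj(-1) + 1*(1)*conj(-I)]
      = (1/8)[(1) + (-I) + (-1) + (I) + (1) + (-I) + (-1) + (I)] = 0/8 = 0
  <chi_7*chi_1, chi_3> = (1/8)[1*(1)*conj(1) + 1*(1)*conj(exp(3*I*pi/4)) + 1*(1)*conj(-I) + 1*(1)*conj(exp(I*pi/4)) + 1*(1)*conj(-1) + 1*(1)*conj(exp(-I*pi/4)) + 1*(1)*conj(I) + 1*(1)*conj(exp(-3*I*pi/4))]
      = (1/8)[(1) + (exp(-3*I*pi/4)) + (I) + (exp(-I*pi/4)) + (-1) + (exp(I*pi/4)) + (-I) + (exp(3*I*pi/4))] = 0/8 = 0
  <chi_7*chi_1, chi_4> = (1/8)[1*(1)*conj(1) + 1*(1)*conj(-1) + 1*(1)*conj(1) + 1*(1)*conj(-1) + 1*(1)*conj(1) + 1*(1)*conj(-1) + 1*(1)*conj(1) + 1*(1)*conj(-1)]
      = (1/8)[(1) + (-1) + (1) + (-1) + (1) + (-1) + (1) + (-1)] = 0/8 = 0
  <chi_7*chi_1, chi_5> = (1/8)[1*(1)*conj(1) + 1*(1)*conj(exp(-3*I*pi/4)) + 1*(1)*conj(I) + 1*(1)*conj(exp(-I*pi/4)) + 1*(1)*conj(-1) + 1*(1)*conj(exp(I*pi/4)) + 1*(1)*conj(-I) + 1*(1)*conj(exp(3*I*pi/4))]
      = (1/8)[(1) + (exp(3*I*pi/4)) + (-I) + (exp(I*pi/4)) + (-1) + (exp(-I*pi/4)) + (I) + (exp(-3*I*pi/4))] = 0/8 = 0
  <chi_7*chi_1, chi_6> = (1/8)[1*(1)*conj(1) + 1*(1)*conj(-I) + 1*(1)*conj(-1) + 1*(1)*conj(I) + 1*(1)*conj(1) + 1*(1)*conj(-I) + 1*(1)*conj(-1) + 1*(1)*conj(I)]
      = (1/8)[(1) + (I) + (-1) + (-I) + (1) + (I) + (-1) + (-I)] = 0/8 = 0
  <chi_7*chi_1, chi_7> = (1/8)[1*(1)*conj(1) + 1*(1)*conj(exp(-I*pi/4)) + 1*(1)*conj(-I) + 1*(1)*conj(exp(-3*I*pi/4)) + 1*(1)*conj(-1) + 1*(1)*conj(exp(3*I*pi/4)) + 1*(1)*conj(I) + 1*(1)*conj(exp(I*pi/4))]
      = (1/8)[(1) + (exp(I*pi/4)) + (I) + (exp(3*I*pi/4)) + (-1) + (exp(-3*I*pi/4)) + (-I) + (exp(-I*pi/4))] = 0/8 = 0
(Exp terms are combined using exp(i*s)*conj(exp(i*t)) = exp(i*(s-t)), and sums of them are collapsed using the identity that for every m > 1 the m distinct m-th roots of unity sum to 0, e.g. 1 + exp(2*I*pi/3) + exp(-2*I*pi/3) = 0.)
Hence the multiplicities are chi_0: 1. Dimension check: dim(chi_7)*dim(chi_1) = 1*1 = 1 and sum (mult * dim) = 1*1 = 1.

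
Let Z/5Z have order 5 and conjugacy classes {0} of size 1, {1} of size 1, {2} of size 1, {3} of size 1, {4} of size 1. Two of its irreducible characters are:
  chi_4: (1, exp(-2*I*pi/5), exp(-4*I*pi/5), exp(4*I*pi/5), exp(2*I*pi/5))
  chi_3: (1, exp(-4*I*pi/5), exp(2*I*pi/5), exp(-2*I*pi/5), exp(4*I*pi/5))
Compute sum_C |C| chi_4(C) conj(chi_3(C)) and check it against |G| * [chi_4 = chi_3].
Sum = 0; so <chi_4, chi_3> = 0 (distinct irreducibles are orthogonal).

Derivation: Compute term by term over conjugacy classes (|C| * chi_4(C) * conj(chi_3(C))):
  1*(1)*conj(1) + 1*(exp(-2*I*pi/5))*conj(exp(-4*I*pi/5)) + 1*(exp(-4*I*pi/5))*conj(exp(2*I*pi/5)) + 1*(exp(4*I*pi/5))*conj(exp(-2*I*pi/5)) + 1*(exp(2*I*pi/5))*conj(exp(4*I*pi/5))
  = (1) + (exp(2*I*pi/5)) + (exp(4*I*pi/5)) + (exp(-4*I*pi/5)) + (exp(-2*I*pi/5))
  = 0.
(Exp terms are combined using exp(i*s)*conj(exp(i*t)) = exp(i*(s-t)), and sums of them are collapsed using the identity that for every m > 1 the m distinct m-th roots of unity sum to 0, e.g. 1 + exp(2*I*pi/3) + exp(-2*I*pi/3) = 0.)
Dividing by |G| = 5 gives 0/5 = 0, matching the row-orthogonality relation <chi_4, chi_3> = [chi_4 = chi_3].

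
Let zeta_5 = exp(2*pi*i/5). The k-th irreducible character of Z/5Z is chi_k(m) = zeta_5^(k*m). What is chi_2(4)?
chi_2(4) = zeta_5^8 = exp(-4*I*pi/5)

Reasoning: chi_2(4) = zeta_5^(2*4) = zeta_5^8. Since zeta_5^5 = 1, this equals zeta_5^3 = exp(2*pi*i*3/5) = exp(-4*I*pi/5).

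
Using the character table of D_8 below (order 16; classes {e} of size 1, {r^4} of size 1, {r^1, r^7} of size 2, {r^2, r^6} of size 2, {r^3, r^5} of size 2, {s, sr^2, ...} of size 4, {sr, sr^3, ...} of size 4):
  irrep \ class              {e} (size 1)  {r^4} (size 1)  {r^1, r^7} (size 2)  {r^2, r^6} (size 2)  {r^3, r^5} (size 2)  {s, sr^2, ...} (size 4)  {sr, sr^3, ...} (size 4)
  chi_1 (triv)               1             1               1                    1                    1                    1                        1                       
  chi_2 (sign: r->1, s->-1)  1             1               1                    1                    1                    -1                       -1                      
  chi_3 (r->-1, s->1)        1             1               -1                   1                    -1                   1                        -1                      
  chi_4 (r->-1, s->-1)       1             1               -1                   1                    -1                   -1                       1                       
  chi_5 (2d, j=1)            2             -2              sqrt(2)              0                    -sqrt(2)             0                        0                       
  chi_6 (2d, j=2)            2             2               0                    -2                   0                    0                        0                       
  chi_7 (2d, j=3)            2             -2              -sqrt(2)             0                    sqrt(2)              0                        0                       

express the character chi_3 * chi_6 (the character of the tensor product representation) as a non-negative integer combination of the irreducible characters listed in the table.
chi_3 tensor chi_6 = chi_6 (all other irreducibles have multiplicity 0).

Argument: The character of a tensor product is the pointwise product (chi_3 * chi_6)(C) = chi_3(C) * chi_6(C):
  {e}: (1)*(2), {r^4}: (1)*(2), {r^1, r^7}: (-1)*(0), {r^2, r^6}: (1)*(-2), {r^3, r^5}: (-1)*(0), {s, sr^2, ...}: (1)*(0), {sr, sr^3, ...}: (-1)*(0)
so (chi_3 * chi_6) takes values
  {e} -> 2, {r^4} -> 2, {r^1, r^7} -> 0, {r^2, r^6} -> -2, {r^3, r^5} -> 0, {s, sr^2, ...} -> 0, {sr, sr^3, ...} -> 0.
Now take the inner product of this character with each irreducible chi from the table, <chi_3*chi_6, chi> = (1/16) sum_C |C| (chi_3*chi_6)(C) conj(chi(C)):
  <chi_3*chi_6, chi_1> = (1/16)[1*(2)*conj(1) + 1*(2)*conj(1) + 2*(0)*conj(1) + 2*(-2)*conj(1) + 2*(0)*conj(1) + 4*(0)*conj(1) + 4*(0)*conj(1)]
      = (1/16)[(2) + (2) + (0) + (-4) + (0) + (0) + (0)] = 0/16 = 0
  <chi_3*chi_6, chi_2> = (1/16)[1*(2)*conj(1) + 1*(2)*conj(1) + 2*(0)*conj(1) + 2*(-2)*conj(1) + 2*(0)*conj(1) + 4*(0)*conj(-1) + 4*(0)*conj(-1)]
      = (1/16)[(2) + (2) + (0) + (-4) + (0) + (0) + (0)] = 0/16 = 0
  <chi_3*chi_6, chi_3> = (1/16)[1*(2)*conj(1) + 1*(2)*conj(1) + 2*(0)*conj(-1) + 2*(-2)*conj(1) + 2*(0)*conj(-1) + 4*(0)*conj(1) + 4*(0)*conj(-1)]
      = (1/16)[(2) + (2) + (0) + (-4) + (0) + (0) + (0)] = 0/16 = 0
  <chi_3*chi_6, chi_4> = (1/16)[1*(2)*conj(1) + 1*(2)*conj(1) + 2*(0)*conj(-1) + 2*(-2)*conj(1) + 2*(0)*conj(-1) + 4*(0)*conj(-1) + 4*(0)*conj(1)]
      = (1/16)[(2) + (2) + (0) + (-4) + (0) + (0) + (0)] = 0/16 = 0
  <chi_3*chi_6, chi_5> = (1/16)[1*(2)*conj(2) + 1*(2)*conj(-2) + 2*(0)*conj(sqrt(2)) + 2*(-2)*conj(0) + 2*(0)*conj(-sqrt(2)) + 4*(0)*conj(0) + 4*(0)*conj(0)]
      = (1/16)[(4) + (-4) + (0) + (0) + (0) + (0) + (0)] = 0/16 = 0
  <chi_3*chi_6, chi_6> = (1/16)[1*(2)*conj(2) + 1*(2)*conj(2) + 2*(0)*conj(0) + 2*(-2)*conj(-2) + 2*(0)*conj(0) + 4*(0)*conj(0) + 4*(0)*conj(0)]
      = (1/16)[(4) + (4) + (0) + (8) + (0) + (0) + (0)] = 16/16 = 1
  <chi_3*chi_6, chi_7> = (1/16)[1*(2)*conj(2) + 1*(2)*conj(-2) + 2*(0)*conj(-sqrt(2)) + 2*(-2)*conj(0) + 2*(0)*conj(sqrt(2)) + 4*(0)*conj(0) + 4*(0)*conj(0)]
      = (1/16)[(4) + (-4) + (0) + (0) + (0) + (0) + (0)] = 0/16 = 0
Hence the multiplicities are chi_6: 1. Dimension check: dim(chi_3)*dim(chi_6) = 1*2 = 2 and sum (mult * dim) = 1*2 = 2.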